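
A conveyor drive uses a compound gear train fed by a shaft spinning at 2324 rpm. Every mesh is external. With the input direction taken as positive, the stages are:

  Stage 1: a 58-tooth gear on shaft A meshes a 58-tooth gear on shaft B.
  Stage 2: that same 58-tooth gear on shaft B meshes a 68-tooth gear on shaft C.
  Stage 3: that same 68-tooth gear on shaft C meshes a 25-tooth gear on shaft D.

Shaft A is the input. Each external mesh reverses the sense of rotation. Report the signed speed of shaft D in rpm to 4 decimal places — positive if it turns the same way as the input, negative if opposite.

Stage 1 [58T→58T]: ω = 2324.0000×58/58 = 2324.0000 rpm, dir flips to −; running = −2324.0000
Stage 2 [58T→68T]: ω = 2324.0000×58/68 = 1982.2353 rpm, dir flips to +; running = +1982.2353
Stage 3 [68T→25T]: ω = 1982.2353×68/25 = 5391.6800 rpm, dir flips to −; running = −5391.6800

-5391.6800 rpm (opposite to input, |ω| = 5391.6800 rpm)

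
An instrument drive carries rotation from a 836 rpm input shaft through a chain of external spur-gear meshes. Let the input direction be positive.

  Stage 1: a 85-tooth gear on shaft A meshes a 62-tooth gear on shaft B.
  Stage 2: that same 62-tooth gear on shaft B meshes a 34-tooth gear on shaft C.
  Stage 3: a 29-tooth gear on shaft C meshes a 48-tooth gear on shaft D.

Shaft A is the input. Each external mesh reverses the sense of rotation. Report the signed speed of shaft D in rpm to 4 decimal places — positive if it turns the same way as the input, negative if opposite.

Stage 1 [85T→62T]: ω = 836.0000×85/62 = 1146.1290 rpm, dir flips to −; running = −1146.1290
Stage 2 [62T→34T]: ω = 1146.1290×62/34 = 2090.0000 rpm, dir flips to +; running = +2090.0000
Stage 3 [29T→48T]: ω = 2090.0000×29/48 = 1262.7083 rpm, dir flips to −; running = −1262.7083

-1262.7083 rpm (opposite to input, |ω| = 1262.7083 rpm)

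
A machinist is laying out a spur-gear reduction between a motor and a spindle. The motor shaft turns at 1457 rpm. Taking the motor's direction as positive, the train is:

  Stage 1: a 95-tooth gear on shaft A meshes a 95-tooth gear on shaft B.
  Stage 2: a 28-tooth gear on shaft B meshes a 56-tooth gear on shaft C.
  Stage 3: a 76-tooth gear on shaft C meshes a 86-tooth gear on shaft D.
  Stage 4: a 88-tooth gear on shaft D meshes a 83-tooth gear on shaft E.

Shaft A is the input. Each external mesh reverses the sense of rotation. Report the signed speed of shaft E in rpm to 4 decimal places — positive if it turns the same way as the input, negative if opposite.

+682.5733 rpm (same as input, |ω| = 682.5733 rpm)

Stage 1 [95T→95T]: ω = 1457.0000×95/95 = 1457.0000 rpm, dir flips to −; running = −1457.0000
Stage 2 [28T→56T]: ω = 1457.0000×28/56 = 728.5000 rpm, dir flips to +; running = +728.5000
Stage 3 [76T→86T]: ω = 728.5000×76/86 = 643.7907 rpm, dir flips to −; running = −643.7907
Stage 4 [88T→83T]: ω = 643.7907×88/83 = 682.5733 rpm, dir flips to +; running = +682.5733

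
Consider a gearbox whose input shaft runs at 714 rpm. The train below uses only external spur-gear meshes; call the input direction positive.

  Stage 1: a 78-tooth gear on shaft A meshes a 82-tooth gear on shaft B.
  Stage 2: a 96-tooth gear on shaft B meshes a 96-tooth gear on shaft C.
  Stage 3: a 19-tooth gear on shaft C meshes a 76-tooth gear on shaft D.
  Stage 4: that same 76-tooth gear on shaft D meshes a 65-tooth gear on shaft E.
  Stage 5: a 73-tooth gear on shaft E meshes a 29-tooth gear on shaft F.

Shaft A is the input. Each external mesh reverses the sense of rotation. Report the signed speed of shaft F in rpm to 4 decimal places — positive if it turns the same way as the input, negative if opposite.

Stage 1 [78T→82T]: ω = 714.0000×78/82 = 679.1707 rpm, dir flips to −; running = −679.1707
Stage 2 [96T→96T]: ω = 679.1707×96/96 = 679.1707 rpm, dir flips to +; running = +679.1707
Stage 3 [19T→76T]: ω = 679.1707×19/76 = 169.7927 rpm, dir flips to −; running = −169.7927
Stage 4 [76T→65T]: ω = 169.7927×76/65 = 198.5268 rpm, dir flips to +; running = +198.5268
Stage 5 [73T→29T]: ω = 198.5268×73/29 = 499.7399 rpm, dir flips to −; running = −499.7399

-499.7399 rpm (opposite to input, |ω| = 499.7399 rpm)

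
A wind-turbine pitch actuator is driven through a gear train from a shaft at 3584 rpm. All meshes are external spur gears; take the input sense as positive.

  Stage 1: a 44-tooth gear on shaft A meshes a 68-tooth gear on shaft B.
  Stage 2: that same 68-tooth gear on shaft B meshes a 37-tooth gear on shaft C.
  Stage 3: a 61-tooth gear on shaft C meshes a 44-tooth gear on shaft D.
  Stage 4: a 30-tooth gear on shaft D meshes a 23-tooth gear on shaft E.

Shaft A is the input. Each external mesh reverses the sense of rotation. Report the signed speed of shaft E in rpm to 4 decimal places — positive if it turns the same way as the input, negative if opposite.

Stage 1 [44T→68T]: ω = 3584.0000×44/68 = 2319.0588 rpm, dir flips to −; running = −2319.0588
Stage 2 [68T→37T]: ω = 2319.0588×68/37 = 4262.0541 rpm, dir flips to +; running = +4262.0541
Stage 3 [61T→44T]: ω = 4262.0541×61/44 = 5908.7568 rpm, dir flips to −; running = −5908.7568
Stage 4 [30T→23T]: ω = 5908.7568×30/23 = 7707.0740 rpm, dir flips to +; running = +7707.0740

+7707.0740 rpm (same as input, |ω| = 7707.0740 rpm)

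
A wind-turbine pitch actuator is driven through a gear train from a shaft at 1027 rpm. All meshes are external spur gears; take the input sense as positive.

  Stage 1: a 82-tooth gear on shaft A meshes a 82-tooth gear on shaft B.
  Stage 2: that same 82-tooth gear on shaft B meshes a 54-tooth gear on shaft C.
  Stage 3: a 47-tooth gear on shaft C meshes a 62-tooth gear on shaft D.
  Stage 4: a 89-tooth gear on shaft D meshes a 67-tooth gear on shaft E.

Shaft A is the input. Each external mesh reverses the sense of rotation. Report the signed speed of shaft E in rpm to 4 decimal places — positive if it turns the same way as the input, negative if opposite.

+1570.4059 rpm (same as input, |ω| = 1570.4059 rpm)

Stage 1 [82T→82T]: ω = 1027.0000×82/82 = 1027.0000 rpm, dir flips to −; running = −1027.0000
Stage 2 [82T→54T]: ω = 1027.0000×82/54 = 1559.5185 rpm, dir flips to +; running = +1559.5185
Stage 3 [47T→62T]: ω = 1559.5185×47/62 = 1182.2157 rpm, dir flips to −; running = −1182.2157
Stage 4 [89T→67T]: ω = 1182.2157×89/67 = 1570.4059 rpm, dir flips to +; running = +1570.4059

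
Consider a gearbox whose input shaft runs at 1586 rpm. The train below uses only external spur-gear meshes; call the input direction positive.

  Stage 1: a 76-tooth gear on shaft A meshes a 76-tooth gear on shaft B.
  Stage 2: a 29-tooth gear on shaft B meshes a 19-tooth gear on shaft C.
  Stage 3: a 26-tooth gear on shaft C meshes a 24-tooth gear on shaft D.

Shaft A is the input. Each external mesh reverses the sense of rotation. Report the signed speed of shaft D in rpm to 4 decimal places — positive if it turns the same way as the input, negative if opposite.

-2622.4649 rpm (opposite to input, |ω| = 2622.4649 rpm)

Stage 1 [76T→76T]: ω = 1586.0000×76/76 = 1586.0000 rpm, dir flips to −; running = −1586.0000
Stage 2 [29T→19T]: ω = 1586.0000×29/19 = 2420.7368 rpm, dir flips to +; running = +2420.7368
Stage 3 [26T→24T]: ω = 2420.7368×26/24 = 2622.4649 rpm, dir flips to −; running = −2622.4649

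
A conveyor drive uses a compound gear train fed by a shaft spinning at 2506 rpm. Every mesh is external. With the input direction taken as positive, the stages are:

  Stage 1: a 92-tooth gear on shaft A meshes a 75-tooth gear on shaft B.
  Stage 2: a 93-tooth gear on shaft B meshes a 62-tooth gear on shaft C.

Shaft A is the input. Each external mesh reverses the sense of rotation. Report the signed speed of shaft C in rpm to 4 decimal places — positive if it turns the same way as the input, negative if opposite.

Stage 1 [92T→75T]: ω = 2506.0000×92/75 = 3074.0267 rpm, dir flips to −; running = −3074.0267
Stage 2 [93T→62T]: ω = 3074.0267×93/62 = 4611.0400 rpm, dir flips to +; running = +4611.0400

+4611.0400 rpm (same as input, |ω| = 4611.0400 rpm)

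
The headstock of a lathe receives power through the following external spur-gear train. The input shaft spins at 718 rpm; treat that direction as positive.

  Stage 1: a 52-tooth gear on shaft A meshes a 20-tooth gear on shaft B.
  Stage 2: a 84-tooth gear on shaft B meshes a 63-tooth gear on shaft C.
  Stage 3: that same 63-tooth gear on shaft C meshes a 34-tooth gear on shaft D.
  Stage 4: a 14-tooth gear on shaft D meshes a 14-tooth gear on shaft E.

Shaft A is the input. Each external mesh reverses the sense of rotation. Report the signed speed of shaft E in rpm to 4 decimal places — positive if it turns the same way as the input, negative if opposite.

Stage 1 [52T→20T]: ω = 718.0000×52/20 = 1866.8000 rpm, dir flips to −; running = −1866.8000
Stage 2 [84T→63T]: ω = 1866.8000×84/63 = 2489.0667 rpm, dir flips to +; running = +2489.0667
Stage 3 [63T→34T]: ω = 2489.0667×63/34 = 4612.0941 rpm, dir flips to −; running = −4612.0941
Stage 4 [14T→14T]: ω = 4612.0941×14/14 = 4612.0941 rpm, dir flips to +; running = +4612.0941

+4612.0941 rpm (same as input, |ω| = 4612.0941 rpm)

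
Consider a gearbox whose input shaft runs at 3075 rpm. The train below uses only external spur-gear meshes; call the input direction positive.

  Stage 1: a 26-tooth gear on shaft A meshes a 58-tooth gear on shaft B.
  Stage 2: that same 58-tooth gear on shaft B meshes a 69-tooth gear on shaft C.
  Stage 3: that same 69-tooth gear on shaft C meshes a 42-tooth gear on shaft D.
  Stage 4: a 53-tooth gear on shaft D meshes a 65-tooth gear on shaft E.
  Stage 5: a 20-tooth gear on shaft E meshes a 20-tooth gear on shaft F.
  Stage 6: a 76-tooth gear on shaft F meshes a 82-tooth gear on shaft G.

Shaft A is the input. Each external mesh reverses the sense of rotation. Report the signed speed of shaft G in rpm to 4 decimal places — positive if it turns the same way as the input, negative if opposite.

Stage 1 [26T→58T]: ω = 3075.0000×26/58 = 1378.4483 rpm, dir flips to −; running = −1378.4483
Stage 2 [58T→69T]: ω = 1378.4483×58/69 = 1158.6957 rpm, dir flips to +; running = +1158.6957
Stage 3 [69T→42T]: ω = 1158.6957×69/42 = 1903.5714 rpm, dir flips to −; running = −1903.5714
Stage 4 [53T→65T]: ω = 1903.5714×53/65 = 1552.1429 rpm, dir flips to +; running = +1552.1429
Stage 5 [20T→20T]: ω = 1552.1429×20/20 = 1552.1429 rpm, dir flips to −; running = −1552.1429
Stage 6 [76T→82T]: ω = 1552.1429×76/82 = 1438.5714 rpm, dir flips to +; running = +1438.5714

+1438.5714 rpm (same as input, |ω| = 1438.5714 rpm)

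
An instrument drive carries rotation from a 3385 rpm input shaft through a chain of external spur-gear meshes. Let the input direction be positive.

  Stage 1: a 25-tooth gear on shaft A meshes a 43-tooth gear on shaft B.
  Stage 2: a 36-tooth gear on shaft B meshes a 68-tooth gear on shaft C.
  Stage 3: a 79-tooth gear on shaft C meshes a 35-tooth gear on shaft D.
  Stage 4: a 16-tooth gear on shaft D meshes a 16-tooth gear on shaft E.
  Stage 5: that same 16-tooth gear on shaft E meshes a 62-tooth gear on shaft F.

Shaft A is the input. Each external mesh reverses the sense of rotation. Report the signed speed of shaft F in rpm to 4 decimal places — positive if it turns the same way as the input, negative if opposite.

Stage 1 [25T→43T]: ω = 3385.0000×25/43 = 1968.0233 rpm, dir flips to −; running = −1968.0233
Stage 2 [36T→68T]: ω = 1968.0233×36/68 = 1041.8947 rpm, dir flips to +; running = +1041.8947
Stage 3 [79T→35T]: ω = 1041.8947×79/35 = 2351.7051 rpm, dir flips to −; running = −2351.7051
Stage 4 [16T→16T]: ω = 2351.7051×16/16 = 2351.7051 rpm, dir flips to +; running = +2351.7051
Stage 5 [16T→62T]: ω = 2351.7051×16/62 = 606.8916 rpm, dir flips to −; running = −606.8916

-606.8916 rpm (opposite to input, |ω| = 606.8916 rpm)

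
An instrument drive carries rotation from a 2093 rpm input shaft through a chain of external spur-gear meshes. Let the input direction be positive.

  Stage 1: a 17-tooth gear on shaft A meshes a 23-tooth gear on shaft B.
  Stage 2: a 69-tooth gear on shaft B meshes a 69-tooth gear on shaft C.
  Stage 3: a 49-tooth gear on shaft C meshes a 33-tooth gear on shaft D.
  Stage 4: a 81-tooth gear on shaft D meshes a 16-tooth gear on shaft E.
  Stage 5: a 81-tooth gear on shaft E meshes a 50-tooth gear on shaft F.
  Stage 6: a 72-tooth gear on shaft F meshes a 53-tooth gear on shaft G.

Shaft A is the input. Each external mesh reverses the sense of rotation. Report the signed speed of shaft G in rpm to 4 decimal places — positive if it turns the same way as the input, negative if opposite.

+25592.2890 rpm (same as input, |ω| = 25592.2890 rpm)

Stage 1 [17T→23T]: ω = 2093.0000×17/23 = 1547.0000 rpm, dir flips to −; running = −1547.0000
Stage 2 [69T→69T]: ω = 1547.0000×69/69 = 1547.0000 rpm, dir flips to +; running = +1547.0000
Stage 3 [49T→33T]: ω = 1547.0000×49/33 = 2297.0606 rpm, dir flips to −; running = −2297.0606
Stage 4 [81T→16T]: ω = 2297.0606×81/16 = 11628.8693 rpm, dir flips to +; running = +11628.8693
Stage 5 [81T→50T]: ω = 11628.8693×81/50 = 18838.7683 rpm, dir flips to −; running = −18838.7683
Stage 6 [72T→53T]: ω = 18838.7683×72/53 = 25592.2890 rpm, dir flips to +; running = +25592.2890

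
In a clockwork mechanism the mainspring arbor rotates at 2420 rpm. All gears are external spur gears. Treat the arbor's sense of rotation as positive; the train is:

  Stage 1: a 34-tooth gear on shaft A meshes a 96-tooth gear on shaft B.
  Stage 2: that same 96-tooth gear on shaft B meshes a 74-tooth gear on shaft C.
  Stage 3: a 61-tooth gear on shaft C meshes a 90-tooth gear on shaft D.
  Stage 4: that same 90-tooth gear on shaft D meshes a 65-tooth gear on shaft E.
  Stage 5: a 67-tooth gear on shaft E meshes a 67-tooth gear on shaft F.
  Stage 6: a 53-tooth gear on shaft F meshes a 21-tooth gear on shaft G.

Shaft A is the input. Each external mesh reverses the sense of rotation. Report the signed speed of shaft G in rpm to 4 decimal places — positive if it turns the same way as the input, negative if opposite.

Stage 1 [34T→96T]: ω = 2420.0000×34/96 = 857.0833 rpm, dir flips to −; running = −857.0833
Stage 2 [96T→74T]: ω = 857.0833×96/74 = 1111.8919 rpm, dir flips to +; running = +1111.8919
Stage 3 [61T→90T]: ω = 1111.8919×61/90 = 753.6156 rpm, dir flips to −; running = −753.6156
Stage 4 [90T→65T]: ω = 753.6156×90/65 = 1043.4678 rpm, dir flips to +; running = +1043.4678
Stage 5 [67T→67T]: ω = 1043.4678×67/67 = 1043.4678 rpm, dir flips to −; running = −1043.4678
Stage 6 [53T→21T]: ω = 1043.4678×53/21 = 2633.5139 rpm, dir flips to +; running = +2633.5139

+2633.5139 rpm (same as input, |ω| = 2633.5139 rpm)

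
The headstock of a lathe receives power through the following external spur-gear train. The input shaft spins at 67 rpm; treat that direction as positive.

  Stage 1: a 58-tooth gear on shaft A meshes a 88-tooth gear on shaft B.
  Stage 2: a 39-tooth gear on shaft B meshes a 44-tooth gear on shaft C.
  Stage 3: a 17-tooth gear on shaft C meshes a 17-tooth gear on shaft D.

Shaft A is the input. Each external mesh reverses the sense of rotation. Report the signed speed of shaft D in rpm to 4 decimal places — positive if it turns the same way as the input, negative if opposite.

-39.1410 rpm (opposite to input, |ω| = 39.1410 rpm)

Stage 1 [58T→88T]: ω = 67.0000×58/88 = 44.1591 rpm, dir flips to −; running = −44.1591
Stage 2 [39T→44T]: ω = 44.1591×39/44 = 39.1410 rpm, dir flips to +; running = +39.1410
Stage 3 [17T→17T]: ω = 39.1410×17/17 = 39.1410 rpm, dir flips to −; running = −39.1410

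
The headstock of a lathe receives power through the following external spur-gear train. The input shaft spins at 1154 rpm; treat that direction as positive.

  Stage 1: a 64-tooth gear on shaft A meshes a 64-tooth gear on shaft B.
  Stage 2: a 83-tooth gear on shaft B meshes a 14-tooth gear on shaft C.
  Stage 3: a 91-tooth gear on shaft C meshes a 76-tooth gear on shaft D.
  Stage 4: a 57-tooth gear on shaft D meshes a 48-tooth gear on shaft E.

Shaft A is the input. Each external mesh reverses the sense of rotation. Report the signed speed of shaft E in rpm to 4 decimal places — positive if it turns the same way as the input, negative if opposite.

+9727.8594 rpm (same as input, |ω| = 9727.8594 rpm)

Stage 1 [64T→64T]: ω = 1154.0000×64/64 = 1154.0000 rpm, dir flips to −; running = −1154.0000
Stage 2 [83T→14T]: ω = 1154.0000×83/14 = 6841.5714 rpm, dir flips to +; running = +6841.5714
Stage 3 [91T→76T]: ω = 6841.5714×91/76 = 8191.8816 rpm, dir flips to −; running = −8191.8816
Stage 4 [57T→48T]: ω = 8191.8816×57/48 = 9727.8594 rpm, dir flips to +; running = +9727.8594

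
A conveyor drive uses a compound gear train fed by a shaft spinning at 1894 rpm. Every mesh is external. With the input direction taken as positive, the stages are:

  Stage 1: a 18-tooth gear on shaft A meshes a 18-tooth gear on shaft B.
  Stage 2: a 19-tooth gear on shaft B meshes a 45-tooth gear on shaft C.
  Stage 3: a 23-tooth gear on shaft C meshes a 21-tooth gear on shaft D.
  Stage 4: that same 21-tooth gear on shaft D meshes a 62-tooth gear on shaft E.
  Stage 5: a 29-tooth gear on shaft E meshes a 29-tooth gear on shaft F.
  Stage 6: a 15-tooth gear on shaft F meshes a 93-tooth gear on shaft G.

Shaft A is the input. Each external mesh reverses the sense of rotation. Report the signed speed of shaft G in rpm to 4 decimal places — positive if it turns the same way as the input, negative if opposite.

+47.8482 rpm (same as input, |ω| = 47.8482 rpm)

Stage 1 [18T→18T]: ω = 1894.0000×18/18 = 1894.0000 rpm, dir flips to −; running = −1894.0000
Stage 2 [19T→45T]: ω = 1894.0000×19/45 = 799.6889 rpm, dir flips to +; running = +799.6889
Stage 3 [23T→21T]: ω = 799.6889×23/21 = 875.8497 rpm, dir flips to −; running = −875.8497
Stage 4 [21T→62T]: ω = 875.8497×21/62 = 296.6588 rpm, dir flips to +; running = +296.6588
Stage 5 [29T→29T]: ω = 296.6588×29/29 = 296.6588 rpm, dir flips to −; running = −296.6588
Stage 6 [15T→93T]: ω = 296.6588×15/93 = 47.8482 rpm, dir flips to +; running = +47.8482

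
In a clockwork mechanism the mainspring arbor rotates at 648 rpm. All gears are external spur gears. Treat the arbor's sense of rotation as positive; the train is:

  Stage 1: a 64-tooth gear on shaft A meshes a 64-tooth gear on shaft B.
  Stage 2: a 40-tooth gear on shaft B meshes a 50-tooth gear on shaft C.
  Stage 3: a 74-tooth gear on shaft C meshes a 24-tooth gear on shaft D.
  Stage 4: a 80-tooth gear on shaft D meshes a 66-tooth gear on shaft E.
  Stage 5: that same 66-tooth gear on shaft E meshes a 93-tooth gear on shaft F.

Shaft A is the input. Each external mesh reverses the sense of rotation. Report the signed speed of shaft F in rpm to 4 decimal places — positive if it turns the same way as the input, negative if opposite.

-1374.9677 rpm (opposite to input, |ω| = 1374.9677 rpm)

Stage 1 [64T→64T]: ω = 648.0000×64/64 = 648.0000 rpm, dir flips to −; running = −648.0000
Stage 2 [40T→50T]: ω = 648.0000×40/50 = 518.4000 rpm, dir flips to +; running = +518.4000
Stage 3 [74T→24T]: ω = 518.4000×74/24 = 1598.4000 rpm, dir flips to −; running = −1598.4000
Stage 4 [80T→66T]: ω = 1598.4000×80/66 = 1937.4545 rpm, dir flips to +; running = +1937.4545
Stage 5 [66T→93T]: ω = 1937.4545×66/93 = 1374.9677 rpm, dir flips to −; running = −1374.9677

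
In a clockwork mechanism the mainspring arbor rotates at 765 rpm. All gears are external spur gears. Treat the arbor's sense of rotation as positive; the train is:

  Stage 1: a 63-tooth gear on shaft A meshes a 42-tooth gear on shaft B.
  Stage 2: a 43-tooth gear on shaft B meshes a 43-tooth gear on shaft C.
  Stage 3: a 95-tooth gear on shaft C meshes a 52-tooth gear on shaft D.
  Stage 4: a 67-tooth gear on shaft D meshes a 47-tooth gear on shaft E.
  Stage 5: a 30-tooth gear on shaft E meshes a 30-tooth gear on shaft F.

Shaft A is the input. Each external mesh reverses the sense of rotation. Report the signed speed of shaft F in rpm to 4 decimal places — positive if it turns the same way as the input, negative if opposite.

-2988.4769 rpm (opposite to input, |ω| = 2988.4769 rpm)

Stage 1 [63T→42T]: ω = 765.0000×63/42 = 1147.5000 rpm, dir flips to −; running = −1147.5000
Stage 2 [43T→43T]: ω = 1147.5000×43/43 = 1147.5000 rpm, dir flips to +; running = +1147.5000
Stage 3 [95T→52T]: ω = 1147.5000×95/52 = 2096.3942 rpm, dir flips to −; running = −2096.3942
Stage 4 [67T→47T]: ω = 2096.3942×67/47 = 2988.4769 rpm, dir flips to +; running = +2988.4769
Stage 5 [30T→30T]: ω = 2988.4769×30/30 = 2988.4769 rpm, dir flips to −; running = −2988.4769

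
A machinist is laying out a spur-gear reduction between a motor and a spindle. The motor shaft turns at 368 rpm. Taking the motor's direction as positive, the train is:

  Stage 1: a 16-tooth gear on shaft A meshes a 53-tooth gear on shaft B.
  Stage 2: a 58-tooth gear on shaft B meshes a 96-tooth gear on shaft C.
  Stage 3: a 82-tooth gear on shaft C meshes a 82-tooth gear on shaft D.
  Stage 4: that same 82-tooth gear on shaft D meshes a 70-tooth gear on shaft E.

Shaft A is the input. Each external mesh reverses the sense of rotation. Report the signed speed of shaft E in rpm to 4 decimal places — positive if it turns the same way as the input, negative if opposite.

+78.6257 rpm (same as input, |ω| = 78.6257 rpm)

Stage 1 [16T→53T]: ω = 368.0000×16/53 = 111.0943 rpm, dir flips to −; running = −111.0943
Stage 2 [58T→96T]: ω = 111.0943×58/96 = 67.1195 rpm, dir flips to +; running = +67.1195
Stage 3 [82T→82T]: ω = 67.1195×82/82 = 67.1195 rpm, dir flips to −; running = −67.1195
Stage 4 [82T→70T]: ω = 67.1195×82/70 = 78.6257 rpm, dir flips to +; running = +78.6257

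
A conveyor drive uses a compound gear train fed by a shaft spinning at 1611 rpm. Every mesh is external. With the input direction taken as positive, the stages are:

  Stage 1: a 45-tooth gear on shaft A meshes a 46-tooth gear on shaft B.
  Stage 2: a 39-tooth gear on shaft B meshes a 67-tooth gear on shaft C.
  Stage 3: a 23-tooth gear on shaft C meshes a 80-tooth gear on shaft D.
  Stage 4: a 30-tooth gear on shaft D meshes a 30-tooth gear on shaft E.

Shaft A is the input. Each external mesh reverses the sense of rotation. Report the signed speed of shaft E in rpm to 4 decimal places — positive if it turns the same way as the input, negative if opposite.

Stage 1 [45T→46T]: ω = 1611.0000×45/46 = 1575.9783 rpm, dir flips to −; running = −1575.9783
Stage 2 [39T→67T]: ω = 1575.9783×39/67 = 917.3605 rpm, dir flips to +; running = +917.3605
Stage 3 [23T→80T]: ω = 917.3605×23/80 = 263.7411 rpm, dir flips to −; running = −263.7411
Stage 4 [30T→30T]: ω = 263.7411×30/30 = 263.7411 rpm, dir flips to +; running = +263.7411

+263.7411 rpm (same as input, |ω| = 263.7411 rpm)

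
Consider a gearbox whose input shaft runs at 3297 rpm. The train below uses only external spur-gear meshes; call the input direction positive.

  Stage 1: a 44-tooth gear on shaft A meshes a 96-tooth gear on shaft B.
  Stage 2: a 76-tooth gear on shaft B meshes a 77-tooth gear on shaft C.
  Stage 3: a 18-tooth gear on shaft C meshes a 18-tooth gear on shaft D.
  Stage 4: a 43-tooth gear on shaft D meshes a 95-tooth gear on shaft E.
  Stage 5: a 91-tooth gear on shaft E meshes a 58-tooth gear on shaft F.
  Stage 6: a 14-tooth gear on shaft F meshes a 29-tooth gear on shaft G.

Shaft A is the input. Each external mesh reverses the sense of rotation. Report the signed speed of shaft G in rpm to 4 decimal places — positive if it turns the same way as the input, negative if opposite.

Stage 1 [44T→96T]: ω = 3297.0000×44/96 = 1511.1250 rpm, dir flips to −; running = −1511.1250
Stage 2 [76T→77T]: ω = 1511.1250×76/77 = 1491.5000 rpm, dir flips to +; running = +1491.5000
Stage 3 [18T→18T]: ω = 1491.5000×18/18 = 1491.5000 rpm, dir flips to −; running = −1491.5000
Stage 4 [43T→95T]: ω = 1491.5000×43/95 = 675.1000 rpm, dir flips to +; running = +675.1000
Stage 5 [91T→58T]: ω = 675.1000×91/58 = 1059.2086 rpm, dir flips to −; running = −1059.2086
Stage 6 [14T→29T]: ω = 1059.2086×14/29 = 511.3421 rpm, dir flips to +; running = +511.3421

+511.3421 rpm (same as input, |ω| = 511.3421 rpm)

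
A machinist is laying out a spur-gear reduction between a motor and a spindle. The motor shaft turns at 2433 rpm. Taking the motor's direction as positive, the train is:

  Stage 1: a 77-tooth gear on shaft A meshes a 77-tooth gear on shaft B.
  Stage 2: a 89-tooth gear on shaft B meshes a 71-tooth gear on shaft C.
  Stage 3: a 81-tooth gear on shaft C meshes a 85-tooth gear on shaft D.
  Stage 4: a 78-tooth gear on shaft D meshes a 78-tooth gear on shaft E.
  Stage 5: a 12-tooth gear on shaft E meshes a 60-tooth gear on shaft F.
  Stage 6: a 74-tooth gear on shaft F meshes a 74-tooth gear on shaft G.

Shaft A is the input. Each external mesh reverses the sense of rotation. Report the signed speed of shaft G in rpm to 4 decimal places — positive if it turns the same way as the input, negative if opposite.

Stage 1 [77T→77T]: ω = 2433.0000×77/77 = 2433.0000 rpm, dir flips to −; running = −2433.0000
Stage 2 [89T→71T]: ω = 2433.0000×89/71 = 3049.8169 rpm, dir flips to +; running = +3049.8169
Stage 3 [81T→85T]: ω = 3049.8169×81/85 = 2906.2961 rpm, dir flips to −; running = −2906.2961
Stage 4 [78T→78T]: ω = 2906.2961×78/78 = 2906.2961 rpm, dir flips to +; running = +2906.2961
Stage 5 [12T→60T]: ω = 2906.2961×12/60 = 581.2592 rpm, dir flips to −; running = −581.2592
Stage 6 [74T→74T]: ω = 581.2592×74/74 = 581.2592 rpm, dir flips to +; running = +581.2592

+581.2592 rpm (same as input, |ω| = 581.2592 rpm)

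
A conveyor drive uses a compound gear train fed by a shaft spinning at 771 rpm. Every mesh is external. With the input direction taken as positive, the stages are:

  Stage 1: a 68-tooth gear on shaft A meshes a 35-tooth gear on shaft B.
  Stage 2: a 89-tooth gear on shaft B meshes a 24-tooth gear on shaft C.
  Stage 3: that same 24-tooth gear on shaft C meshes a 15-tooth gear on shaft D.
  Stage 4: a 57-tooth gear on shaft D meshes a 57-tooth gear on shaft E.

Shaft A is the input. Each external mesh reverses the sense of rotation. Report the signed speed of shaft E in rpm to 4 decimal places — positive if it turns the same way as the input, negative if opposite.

+8887.7943 rpm (same as input, |ω| = 8887.7943 rpm)

Stage 1 [68T→35T]: ω = 771.0000×68/35 = 1497.9429 rpm, dir flips to −; running = −1497.9429
Stage 2 [89T→24T]: ω = 1497.9429×89/24 = 5554.8714 rpm, dir flips to +; running = +5554.8714
Stage 3 [24T→15T]: ω = 5554.8714×24/15 = 8887.7943 rpm, dir flips to −; running = −8887.7943
Stage 4 [57T→57T]: ω = 8887.7943×57/57 = 8887.7943 rpm, dir flips to +; running = +8887.7943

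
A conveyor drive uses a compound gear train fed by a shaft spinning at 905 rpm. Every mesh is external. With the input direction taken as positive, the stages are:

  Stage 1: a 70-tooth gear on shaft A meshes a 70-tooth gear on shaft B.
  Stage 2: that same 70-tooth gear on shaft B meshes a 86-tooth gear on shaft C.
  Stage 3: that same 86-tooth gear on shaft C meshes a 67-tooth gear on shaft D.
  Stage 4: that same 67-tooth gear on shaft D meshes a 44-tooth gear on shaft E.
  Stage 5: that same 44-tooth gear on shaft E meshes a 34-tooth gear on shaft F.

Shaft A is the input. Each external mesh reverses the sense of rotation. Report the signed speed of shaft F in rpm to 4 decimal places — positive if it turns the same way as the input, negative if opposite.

Stage 1 [70T→70T]: ω = 905.0000×70/70 = 905.0000 rpm, dir flips to −; running = −905.0000
Stage 2 [70T→86T]: ω = 905.0000×70/86 = 736.6279 rpm, dir flips to +; running = +736.6279
Stage 3 [86T→67T]: ω = 736.6279×86/67 = 945.5224 rpm, dir flips to −; running = −945.5224
Stage 4 [67T→44T]: ω = 945.5224×67/44 = 1439.7727 rpm, dir flips to +; running = +1439.7727
Stage 5 [44T→34T]: ω = 1439.7727×44/34 = 1863.2353 rpm, dir flips to −; running = −1863.2353

-1863.2353 rpm (opposite to input, |ω| = 1863.2353 rpm)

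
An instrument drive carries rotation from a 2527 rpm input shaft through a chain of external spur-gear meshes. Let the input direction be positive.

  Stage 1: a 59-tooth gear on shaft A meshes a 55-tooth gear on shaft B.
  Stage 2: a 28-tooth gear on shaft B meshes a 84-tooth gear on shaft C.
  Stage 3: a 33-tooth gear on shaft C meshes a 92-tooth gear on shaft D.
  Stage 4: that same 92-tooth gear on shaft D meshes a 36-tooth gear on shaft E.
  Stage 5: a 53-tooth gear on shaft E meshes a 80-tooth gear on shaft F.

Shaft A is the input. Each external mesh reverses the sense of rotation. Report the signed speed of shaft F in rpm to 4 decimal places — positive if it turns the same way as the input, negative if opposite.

Stage 1 [59T→55T]: ω = 2527.0000×59/55 = 2710.7818 rpm, dir flips to −; running = −2710.7818
Stage 2 [28T→84T]: ω = 2710.7818×28/84 = 903.5939 rpm, dir flips to +; running = +903.5939
Stage 3 [33T→92T]: ω = 903.5939×33/92 = 324.1152 rpm, dir flips to −; running = −324.1152
Stage 4 [92T→36T]: ω = 324.1152×92/36 = 828.2944 rpm, dir flips to +; running = +828.2944
Stage 5 [53T→80T]: ω = 828.2944×53/80 = 548.7451 rpm, dir flips to −; running = −548.7451

-548.7451 rpm (opposite to input, |ω| = 548.7451 rpm)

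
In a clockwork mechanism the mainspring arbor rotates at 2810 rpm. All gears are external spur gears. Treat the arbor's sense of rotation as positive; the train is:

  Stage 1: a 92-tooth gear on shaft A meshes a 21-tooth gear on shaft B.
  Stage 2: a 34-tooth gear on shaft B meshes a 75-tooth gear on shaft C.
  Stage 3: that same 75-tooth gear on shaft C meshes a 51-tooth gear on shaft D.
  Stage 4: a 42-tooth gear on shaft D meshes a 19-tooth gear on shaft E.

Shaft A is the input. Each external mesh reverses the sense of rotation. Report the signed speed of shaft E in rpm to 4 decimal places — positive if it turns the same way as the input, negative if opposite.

+18141.7544 rpm (same as input, |ω| = 18141.7544 rpm)

Stage 1 [92T→21T]: ω = 2810.0000×92/21 = 12310.4762 rpm, dir flips to −; running = −12310.4762
Stage 2 [34T→75T]: ω = 12310.4762×34/75 = 5580.7492 rpm, dir flips to +; running = +5580.7492
Stage 3 [75T→51T]: ω = 5580.7492×75/51 = 8206.9841 rpm, dir flips to −; running = −8206.9841
Stage 4 [42T→19T]: ω = 8206.9841×42/19 = 18141.7544 rpm, dir flips to +; running = +18141.7544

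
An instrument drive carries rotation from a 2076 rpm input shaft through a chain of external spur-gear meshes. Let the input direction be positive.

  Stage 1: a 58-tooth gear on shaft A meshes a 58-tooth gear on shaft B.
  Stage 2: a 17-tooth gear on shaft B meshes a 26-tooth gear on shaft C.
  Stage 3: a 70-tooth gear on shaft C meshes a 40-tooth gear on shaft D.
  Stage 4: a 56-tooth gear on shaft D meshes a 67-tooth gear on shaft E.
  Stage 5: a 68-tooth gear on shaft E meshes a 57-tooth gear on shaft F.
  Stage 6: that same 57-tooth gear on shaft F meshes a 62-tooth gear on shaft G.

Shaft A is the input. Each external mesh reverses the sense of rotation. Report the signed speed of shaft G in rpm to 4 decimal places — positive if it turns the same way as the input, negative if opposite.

+2177.5665 rpm (same as input, |ω| = 2177.5665 rpm)

Stage 1 [58T→58T]: ω = 2076.0000×58/58 = 2076.0000 rpm, dir flips to −; running = −2076.0000
Stage 2 [17T→26T]: ω = 2076.0000×17/26 = 1357.3846 rpm, dir flips to +; running = +1357.3846
Stage 3 [70T→40T]: ω = 1357.3846×70/40 = 2375.4231 rpm, dir flips to −; running = −2375.4231
Stage 4 [56T→67T]: ω = 2375.4231×56/67 = 1985.4282 rpm, dir flips to +; running = +1985.4282
Stage 5 [68T→57T]: ω = 1985.4282×68/57 = 2368.5811 rpm, dir flips to −; running = −2368.5811
Stage 6 [57T→62T]: ω = 2368.5811×57/62 = 2177.5665 rpm, dir flips to +; running = +2177.5665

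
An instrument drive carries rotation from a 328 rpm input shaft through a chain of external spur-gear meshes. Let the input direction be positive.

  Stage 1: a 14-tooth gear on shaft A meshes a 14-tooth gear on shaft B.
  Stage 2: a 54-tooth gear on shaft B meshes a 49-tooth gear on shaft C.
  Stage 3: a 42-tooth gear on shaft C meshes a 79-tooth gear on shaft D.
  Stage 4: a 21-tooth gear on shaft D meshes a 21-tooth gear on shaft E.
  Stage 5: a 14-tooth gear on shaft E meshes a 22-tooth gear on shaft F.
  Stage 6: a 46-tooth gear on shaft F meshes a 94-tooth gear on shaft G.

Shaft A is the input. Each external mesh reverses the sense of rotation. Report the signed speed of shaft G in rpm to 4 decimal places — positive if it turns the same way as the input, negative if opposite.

Stage 1 [14T→14T]: ω = 328.0000×14/14 = 328.0000 rpm, dir flips to −; running = −328.0000
Stage 2 [54T→49T]: ω = 328.0000×54/49 = 361.4694 rpm, dir flips to +; running = +361.4694
Stage 3 [42T→79T]: ω = 361.4694×42/79 = 192.1736 rpm, dir flips to −; running = −192.1736
Stage 4 [21T→21T]: ω = 192.1736×21/21 = 192.1736 rpm, dir flips to +; running = +192.1736
Stage 5 [14T→22T]: ω = 192.1736×14/22 = 122.2923 rpm, dir flips to −; running = −122.2923
Stage 6 [46T→94T]: ω = 122.2923×46/94 = 59.8452 rpm, dir flips to +; running = +59.8452

+59.8452 rpm (same as input, |ω| = 59.8452 rpm)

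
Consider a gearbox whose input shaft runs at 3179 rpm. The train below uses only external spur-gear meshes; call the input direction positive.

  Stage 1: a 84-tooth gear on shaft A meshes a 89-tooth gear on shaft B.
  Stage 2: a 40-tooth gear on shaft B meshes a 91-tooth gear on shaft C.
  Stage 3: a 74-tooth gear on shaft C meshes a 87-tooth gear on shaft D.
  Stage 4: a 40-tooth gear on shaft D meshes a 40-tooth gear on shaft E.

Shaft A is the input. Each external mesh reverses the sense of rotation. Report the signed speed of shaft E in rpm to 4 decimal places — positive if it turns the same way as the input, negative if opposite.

Stage 1 [84T→89T]: ω = 3179.0000×84/89 = 3000.4045 rpm, dir flips to −; running = −3000.4045
Stage 2 [40T→91T]: ω = 3000.4045×40/91 = 1318.8591 rpm, dir flips to +; running = +1318.8591
Stage 3 [74T→87T]: ω = 1318.8591×74/87 = 1121.7882 rpm, dir flips to −; running = −1121.7882
Stage 4 [40T→40T]: ω = 1121.7882×40/40 = 1121.7882 rpm, dir flips to +; running = +1121.7882

+1121.7882 rpm (same as input, |ω| = 1121.7882 rpm)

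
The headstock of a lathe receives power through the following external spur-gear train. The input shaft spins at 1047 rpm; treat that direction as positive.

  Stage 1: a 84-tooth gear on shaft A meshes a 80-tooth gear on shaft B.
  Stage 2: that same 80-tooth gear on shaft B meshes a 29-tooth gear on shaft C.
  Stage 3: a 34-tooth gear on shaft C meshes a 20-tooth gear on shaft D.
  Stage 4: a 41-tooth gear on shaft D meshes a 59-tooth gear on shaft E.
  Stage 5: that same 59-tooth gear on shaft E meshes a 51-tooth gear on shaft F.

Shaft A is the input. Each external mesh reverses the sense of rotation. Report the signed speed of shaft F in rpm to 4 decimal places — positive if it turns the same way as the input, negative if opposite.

-4144.6759 rpm (opposite to input, |ω| = 4144.6759 rpm)

Stage 1 [84T→80T]: ω = 1047.0000×84/80 = 1099.3500 rpm, dir flips to −; running = −1099.3500
Stage 2 [80T→29T]: ω = 1099.3500×80/29 = 3032.6897 rpm, dir flips to +; running = +3032.6897
Stage 3 [34T→20T]: ω = 3032.6897×34/20 = 5155.5724 rpm, dir flips to −; running = −5155.5724
Stage 4 [41T→59T]: ω = 5155.5724×41/59 = 3582.6859 rpm, dir flips to +; running = +3582.6859
Stage 5 [59T→51T]: ω = 3582.6859×59/51 = 4144.6759 rpm, dir flips to −; running = −4144.6759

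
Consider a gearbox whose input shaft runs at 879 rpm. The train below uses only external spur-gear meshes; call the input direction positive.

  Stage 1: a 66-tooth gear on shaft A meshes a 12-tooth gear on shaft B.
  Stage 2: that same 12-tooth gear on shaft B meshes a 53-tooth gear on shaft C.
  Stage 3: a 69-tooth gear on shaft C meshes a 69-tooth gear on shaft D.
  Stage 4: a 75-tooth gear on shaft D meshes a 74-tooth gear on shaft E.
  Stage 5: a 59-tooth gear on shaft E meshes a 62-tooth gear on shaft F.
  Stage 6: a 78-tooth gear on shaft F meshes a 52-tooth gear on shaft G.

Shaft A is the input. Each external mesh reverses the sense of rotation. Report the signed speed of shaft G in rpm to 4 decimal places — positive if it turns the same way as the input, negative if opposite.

+1583.5729 rpm (same as input, |ω| = 1583.5729 rpm)

Stage 1 [66T→12T]: ω = 879.0000×66/12 = 4834.5000 rpm, dir flips to −; running = −4834.5000
Stage 2 [12T→53T]: ω = 4834.5000×12/53 = 1094.6038 rpm, dir flips to +; running = +1094.6038
Stage 3 [69T→69T]: ω = 1094.6038×69/69 = 1094.6038 rpm, dir flips to −; running = −1094.6038
Stage 4 [75T→74T]: ω = 1094.6038×75/74 = 1109.3957 rpm, dir flips to +; running = +1109.3957
Stage 5 [59T→62T]: ω = 1109.3957×59/62 = 1055.7153 rpm, dir flips to −; running = −1055.7153
Stage 6 [78T→52T]: ω = 1055.7153×78/52 = 1583.5729 rpm, dir flips to +; running = +1583.5729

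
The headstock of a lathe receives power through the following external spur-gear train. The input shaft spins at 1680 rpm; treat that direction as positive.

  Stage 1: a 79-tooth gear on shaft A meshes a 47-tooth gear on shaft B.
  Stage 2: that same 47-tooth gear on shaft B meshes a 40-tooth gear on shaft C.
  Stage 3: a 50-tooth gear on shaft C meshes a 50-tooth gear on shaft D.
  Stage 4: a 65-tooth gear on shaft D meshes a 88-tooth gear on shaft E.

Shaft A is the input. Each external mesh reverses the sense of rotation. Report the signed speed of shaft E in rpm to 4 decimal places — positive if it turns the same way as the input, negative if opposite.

+2450.7955 rpm (same as input, |ω| = 2450.7955 rpm)

Stage 1 [79T→47T]: ω = 1680.0000×79/47 = 2823.8298 rpm, dir flips to −; running = −2823.8298
Stage 2 [47T→40T]: ω = 2823.8298×47/40 = 3318.0000 rpm, dir flips to +; running = +3318.0000
Stage 3 [50T→50T]: ω = 3318.0000×50/50 = 3318.0000 rpm, dir flips to −; running = −3318.0000
Stage 4 [65T→88T]: ω = 3318.0000×65/88 = 2450.7955 rpm, dir flips to +; running = +2450.7955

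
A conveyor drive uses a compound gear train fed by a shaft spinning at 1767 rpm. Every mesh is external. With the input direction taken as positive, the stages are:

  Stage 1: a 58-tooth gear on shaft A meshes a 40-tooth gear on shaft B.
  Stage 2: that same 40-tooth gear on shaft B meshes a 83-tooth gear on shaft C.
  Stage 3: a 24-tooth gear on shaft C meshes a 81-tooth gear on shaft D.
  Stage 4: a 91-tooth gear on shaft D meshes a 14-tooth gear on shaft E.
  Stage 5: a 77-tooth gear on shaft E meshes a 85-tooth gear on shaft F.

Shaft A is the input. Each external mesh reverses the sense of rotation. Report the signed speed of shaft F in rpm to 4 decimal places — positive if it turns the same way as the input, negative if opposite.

-2154.2586 rpm (opposite to input, |ω| = 2154.2586 rpm)

Stage 1 [58T→40T]: ω = 1767.0000×58/40 = 2562.1500 rpm, dir flips to −; running = −2562.1500
Stage 2 [40T→83T]: ω = 2562.1500×40/83 = 1234.7711 rpm, dir flips to +; running = +1234.7711
Stage 3 [24T→81T]: ω = 1234.7711×24/81 = 365.8581 rpm, dir flips to −; running = −365.8581
Stage 4 [91T→14T]: ω = 365.8581×91/14 = 2378.0776 rpm, dir flips to +; running = +2378.0776
Stage 5 [77T→85T]: ω = 2378.0776×77/85 = 2154.2586 rpm, dir flips to −; running = −2154.2586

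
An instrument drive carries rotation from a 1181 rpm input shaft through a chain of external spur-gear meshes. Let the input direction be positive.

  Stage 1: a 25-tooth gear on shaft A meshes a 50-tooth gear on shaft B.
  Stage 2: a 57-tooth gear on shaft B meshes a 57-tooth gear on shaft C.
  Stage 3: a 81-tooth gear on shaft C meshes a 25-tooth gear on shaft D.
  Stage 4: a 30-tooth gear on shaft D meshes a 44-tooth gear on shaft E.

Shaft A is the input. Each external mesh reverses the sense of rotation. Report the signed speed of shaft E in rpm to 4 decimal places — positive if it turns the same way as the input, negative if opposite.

+1304.4682 rpm (same as input, |ω| = 1304.4682 rpm)

Stage 1 [25T→50T]: ω = 1181.0000×25/50 = 590.5000 rpm, dir flips to −; running = −590.5000
Stage 2 [57T→57T]: ω = 590.5000×57/57 = 590.5000 rpm, dir flips to +; running = +590.5000
Stage 3 [81T→25T]: ω = 590.5000×81/25 = 1913.2200 rpm, dir flips to −; running = −1913.2200
Stage 4 [30T→44T]: ω = 1913.2200×30/44 = 1304.4682 rpm, dir flips to +; running = +1304.4682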